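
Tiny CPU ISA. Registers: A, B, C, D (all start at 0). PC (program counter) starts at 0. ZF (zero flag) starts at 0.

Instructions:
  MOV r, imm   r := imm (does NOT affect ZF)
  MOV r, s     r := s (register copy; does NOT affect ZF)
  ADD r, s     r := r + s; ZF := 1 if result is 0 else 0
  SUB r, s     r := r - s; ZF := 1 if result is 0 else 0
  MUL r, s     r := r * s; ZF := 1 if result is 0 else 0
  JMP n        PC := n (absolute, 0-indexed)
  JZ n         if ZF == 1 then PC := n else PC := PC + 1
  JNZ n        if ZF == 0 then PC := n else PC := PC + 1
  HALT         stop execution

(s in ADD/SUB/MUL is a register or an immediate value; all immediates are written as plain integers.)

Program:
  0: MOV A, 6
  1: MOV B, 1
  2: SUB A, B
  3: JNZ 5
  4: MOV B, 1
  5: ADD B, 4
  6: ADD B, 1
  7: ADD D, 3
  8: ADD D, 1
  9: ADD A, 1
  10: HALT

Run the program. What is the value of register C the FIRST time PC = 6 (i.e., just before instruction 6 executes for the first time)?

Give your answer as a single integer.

Step 1: PC=0 exec 'MOV A, 6'. After: A=6 B=0 C=0 D=0 ZF=0 PC=1
Step 2: PC=1 exec 'MOV B, 1'. After: A=6 B=1 C=0 D=0 ZF=0 PC=2
Step 3: PC=2 exec 'SUB A, B'. After: A=5 B=1 C=0 D=0 ZF=0 PC=3
Step 4: PC=3 exec 'JNZ 5'. After: A=5 B=1 C=0 D=0 ZF=0 PC=5
Step 5: PC=5 exec 'ADD B, 4'. After: A=5 B=5 C=0 D=0 ZF=0 PC=6
First time PC=6: C=0

0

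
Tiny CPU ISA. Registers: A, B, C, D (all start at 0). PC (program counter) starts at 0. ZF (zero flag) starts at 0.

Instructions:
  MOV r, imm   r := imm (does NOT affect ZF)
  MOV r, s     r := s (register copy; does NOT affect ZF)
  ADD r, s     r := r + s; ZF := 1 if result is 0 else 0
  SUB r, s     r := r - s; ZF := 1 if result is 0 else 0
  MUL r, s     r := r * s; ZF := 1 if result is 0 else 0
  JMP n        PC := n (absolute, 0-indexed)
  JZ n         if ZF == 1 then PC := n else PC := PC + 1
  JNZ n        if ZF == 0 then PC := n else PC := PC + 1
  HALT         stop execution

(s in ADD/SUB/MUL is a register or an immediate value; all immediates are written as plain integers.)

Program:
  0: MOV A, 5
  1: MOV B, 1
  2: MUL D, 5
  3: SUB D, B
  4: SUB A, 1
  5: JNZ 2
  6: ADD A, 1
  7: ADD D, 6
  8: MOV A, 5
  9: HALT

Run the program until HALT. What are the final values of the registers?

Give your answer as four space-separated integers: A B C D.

Step 1: PC=0 exec 'MOV A, 5'. After: A=5 B=0 C=0 D=0 ZF=0 PC=1
Step 2: PC=1 exec 'MOV B, 1'. After: A=5 B=1 C=0 D=0 ZF=0 PC=2
Step 3: PC=2 exec 'MUL D, 5'. After: A=5 B=1 C=0 D=0 ZF=1 PC=3
Step 4: PC=3 exec 'SUB D, B'. After: A=5 B=1 C=0 D=-1 ZF=0 PC=4
Step 5: PC=4 exec 'SUB A, 1'. After: A=4 B=1 C=0 D=-1 ZF=0 PC=5
Step 6: PC=5 exec 'JNZ 2'. After: A=4 B=1 C=0 D=-1 ZF=0 PC=2
Step 7: PC=2 exec 'MUL D, 5'. After: A=4 B=1 C=0 D=-5 ZF=0 PC=3
Step 8: PC=3 exec 'SUB D, B'. After: A=4 B=1 C=0 D=-6 ZF=0 PC=4
Step 9: PC=4 exec 'SUB A, 1'. After: A=3 B=1 C=0 D=-6 ZF=0 PC=5
Step 10: PC=5 exec 'JNZ 2'. After: A=3 B=1 C=0 D=-6 ZF=0 PC=2
Step 11: PC=2 exec 'MUL D, 5'. After: A=3 B=1 C=0 D=-30 ZF=0 PC=3
Step 12: PC=3 exec 'SUB D, B'. After: A=3 B=1 C=0 D=-31 ZF=0 PC=4
Step 13: PC=4 exec 'SUB A, 1'. After: A=2 B=1 C=0 D=-31 ZF=0 PC=5
Step 14: PC=5 exec 'JNZ 2'. After: A=2 B=1 C=0 D=-31 ZF=0 PC=2
Step 15: PC=2 exec 'MUL D, 5'. After: A=2 B=1 C=0 D=-155 ZF=0 PC=3
Step 16: PC=3 exec 'SUB D, B'. After: A=2 B=1 C=0 D=-156 ZF=0 PC=4
Step 17: PC=4 exec 'SUB A, 1'. After: A=1 B=1 C=0 D=-156 ZF=0 PC=5
Step 18: PC=5 exec 'JNZ 2'. After: A=1 B=1 C=0 D=-156 ZF=0 PC=2
Step 19: PC=2 exec 'MUL D, 5'. After: A=1 B=1 C=0 D=-780 ZF=0 PC=3
Step 20: PC=3 exec 'SUB D, B'. After: A=1 B=1 C=0 D=-781 ZF=0 PC=4
Step 21: PC=4 exec 'SUB A, 1'. After: A=0 B=1 C=0 D=-781 ZF=1 PC=5
Step 22: PC=5 exec 'JNZ 2'. After: A=0 B=1 C=0 D=-781 ZF=1 PC=6
Step 23: PC=6 exec 'ADD A, 1'. After: A=1 B=1 C=0 D=-781 ZF=0 PC=7
Step 24: PC=7 exec 'ADD D, 6'. After: A=1 B=1 C=0 D=-775 ZF=0 PC=8
Step 25: PC=8 exec 'MOV A, 5'. After: A=5 B=1 C=0 D=-775 ZF=0 PC=9
Step 26: PC=9 exec 'HALT'. After: A=5 B=1 C=0 D=-775 ZF=0 PC=9 HALTED

Answer: 5 1 0 -775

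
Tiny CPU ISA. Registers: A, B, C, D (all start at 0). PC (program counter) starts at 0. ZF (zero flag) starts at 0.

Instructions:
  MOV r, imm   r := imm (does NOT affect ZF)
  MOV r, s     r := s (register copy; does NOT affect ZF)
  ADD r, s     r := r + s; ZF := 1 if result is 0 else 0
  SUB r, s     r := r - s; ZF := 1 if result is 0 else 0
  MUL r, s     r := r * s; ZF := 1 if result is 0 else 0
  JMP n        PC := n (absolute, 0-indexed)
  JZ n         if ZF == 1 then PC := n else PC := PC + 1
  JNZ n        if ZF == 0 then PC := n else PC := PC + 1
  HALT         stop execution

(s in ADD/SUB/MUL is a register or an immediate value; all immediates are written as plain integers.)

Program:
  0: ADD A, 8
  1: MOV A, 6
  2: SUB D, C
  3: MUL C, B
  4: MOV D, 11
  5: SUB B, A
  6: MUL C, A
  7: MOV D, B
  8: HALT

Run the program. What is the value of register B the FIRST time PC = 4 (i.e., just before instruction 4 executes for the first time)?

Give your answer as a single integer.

Step 1: PC=0 exec 'ADD A, 8'. After: A=8 B=0 C=0 D=0 ZF=0 PC=1
Step 2: PC=1 exec 'MOV A, 6'. After: A=6 B=0 C=0 D=0 ZF=0 PC=2
Step 3: PC=2 exec 'SUB D, C'. After: A=6 B=0 C=0 D=0 ZF=1 PC=3
Step 4: PC=3 exec 'MUL C, B'. After: A=6 B=0 C=0 D=0 ZF=1 PC=4
First time PC=4: B=0

0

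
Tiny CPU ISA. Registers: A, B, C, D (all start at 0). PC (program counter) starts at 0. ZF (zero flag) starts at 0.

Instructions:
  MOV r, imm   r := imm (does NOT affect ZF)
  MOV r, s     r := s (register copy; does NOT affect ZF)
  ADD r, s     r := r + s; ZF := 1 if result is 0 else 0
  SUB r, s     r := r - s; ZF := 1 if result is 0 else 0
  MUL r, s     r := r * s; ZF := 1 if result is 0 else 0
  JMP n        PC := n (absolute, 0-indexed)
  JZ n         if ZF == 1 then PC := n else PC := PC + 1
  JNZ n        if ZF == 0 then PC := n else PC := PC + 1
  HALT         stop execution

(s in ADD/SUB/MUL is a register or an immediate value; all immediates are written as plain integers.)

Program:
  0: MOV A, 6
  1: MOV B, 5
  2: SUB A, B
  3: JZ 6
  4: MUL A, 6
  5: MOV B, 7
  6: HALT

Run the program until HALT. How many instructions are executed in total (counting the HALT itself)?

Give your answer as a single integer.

Step 1: PC=0 exec 'MOV A, 6'. After: A=6 B=0 C=0 D=0 ZF=0 PC=1
Step 2: PC=1 exec 'MOV B, 5'. After: A=6 B=5 C=0 D=0 ZF=0 PC=2
Step 3: PC=2 exec 'SUB A, B'. After: A=1 B=5 C=0 D=0 ZF=0 PC=3
Step 4: PC=3 exec 'JZ 6'. After: A=1 B=5 C=0 D=0 ZF=0 PC=4
Step 5: PC=4 exec 'MUL A, 6'. After: A=6 B=5 C=0 D=0 ZF=0 PC=5
Step 6: PC=5 exec 'MOV B, 7'. After: A=6 B=7 C=0 D=0 ZF=0 PC=6
Step 7: PC=6 exec 'HALT'. After: A=6 B=7 C=0 D=0 ZF=0 PC=6 HALTED
Total instructions executed: 7

Answer: 7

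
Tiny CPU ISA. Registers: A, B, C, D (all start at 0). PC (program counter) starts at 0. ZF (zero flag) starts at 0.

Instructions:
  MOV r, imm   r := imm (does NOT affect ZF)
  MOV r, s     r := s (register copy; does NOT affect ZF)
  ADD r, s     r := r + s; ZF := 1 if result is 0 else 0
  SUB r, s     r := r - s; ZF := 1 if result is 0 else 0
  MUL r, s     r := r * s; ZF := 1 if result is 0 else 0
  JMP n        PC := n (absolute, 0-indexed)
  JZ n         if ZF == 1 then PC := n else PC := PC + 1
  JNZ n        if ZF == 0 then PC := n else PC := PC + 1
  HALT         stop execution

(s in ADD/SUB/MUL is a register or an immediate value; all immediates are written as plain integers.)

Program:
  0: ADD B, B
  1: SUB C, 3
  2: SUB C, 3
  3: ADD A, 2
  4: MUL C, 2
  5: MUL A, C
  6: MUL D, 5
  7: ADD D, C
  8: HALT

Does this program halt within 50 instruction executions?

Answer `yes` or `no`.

Step 1: PC=0 exec 'ADD B, B'. After: A=0 B=0 C=0 D=0 ZF=1 PC=1
Step 2: PC=1 exec 'SUB C, 3'. After: A=0 B=0 C=-3 D=0 ZF=0 PC=2
Step 3: PC=2 exec 'SUB C, 3'. After: A=0 B=0 C=-6 D=0 ZF=0 PC=3
Step 4: PC=3 exec 'ADD A, 2'. After: A=2 B=0 C=-6 D=0 ZF=0 PC=4
Step 5: PC=4 exec 'MUL C, 2'. After: A=2 B=0 C=-12 D=0 ZF=0 PC=5
Step 6: PC=5 exec 'MUL A, C'. After: A=-24 B=0 C=-12 D=0 ZF=0 PC=6
Step 7: PC=6 exec 'MUL D, 5'. After: A=-24 B=0 C=-12 D=0 ZF=1 PC=7
Step 8: PC=7 exec 'ADD D, C'. After: A=-24 B=0 C=-12 D=-12 ZF=0 PC=8
Step 9: PC=8 exec 'HALT'. After: A=-24 B=0 C=-12 D=-12 ZF=0 PC=8 HALTED

Answer: yes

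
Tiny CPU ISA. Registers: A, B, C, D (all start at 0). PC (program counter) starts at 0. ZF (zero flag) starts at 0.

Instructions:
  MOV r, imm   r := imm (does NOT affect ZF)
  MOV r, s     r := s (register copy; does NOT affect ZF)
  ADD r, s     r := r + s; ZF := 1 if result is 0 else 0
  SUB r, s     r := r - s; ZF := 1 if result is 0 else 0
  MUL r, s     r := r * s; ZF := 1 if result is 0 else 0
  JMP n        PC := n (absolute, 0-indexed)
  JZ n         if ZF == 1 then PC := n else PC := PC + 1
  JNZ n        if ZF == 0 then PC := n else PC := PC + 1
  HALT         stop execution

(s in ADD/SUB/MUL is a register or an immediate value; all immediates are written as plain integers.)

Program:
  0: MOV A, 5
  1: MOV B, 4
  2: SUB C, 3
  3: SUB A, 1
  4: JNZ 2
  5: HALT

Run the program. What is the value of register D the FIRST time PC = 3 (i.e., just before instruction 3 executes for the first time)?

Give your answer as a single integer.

Step 1: PC=0 exec 'MOV A, 5'. After: A=5 B=0 C=0 D=0 ZF=0 PC=1
Step 2: PC=1 exec 'MOV B, 4'. After: A=5 B=4 C=0 D=0 ZF=0 PC=2
Step 3: PC=2 exec 'SUB C, 3'. After: A=5 B=4 C=-3 D=0 ZF=0 PC=3
First time PC=3: D=0

0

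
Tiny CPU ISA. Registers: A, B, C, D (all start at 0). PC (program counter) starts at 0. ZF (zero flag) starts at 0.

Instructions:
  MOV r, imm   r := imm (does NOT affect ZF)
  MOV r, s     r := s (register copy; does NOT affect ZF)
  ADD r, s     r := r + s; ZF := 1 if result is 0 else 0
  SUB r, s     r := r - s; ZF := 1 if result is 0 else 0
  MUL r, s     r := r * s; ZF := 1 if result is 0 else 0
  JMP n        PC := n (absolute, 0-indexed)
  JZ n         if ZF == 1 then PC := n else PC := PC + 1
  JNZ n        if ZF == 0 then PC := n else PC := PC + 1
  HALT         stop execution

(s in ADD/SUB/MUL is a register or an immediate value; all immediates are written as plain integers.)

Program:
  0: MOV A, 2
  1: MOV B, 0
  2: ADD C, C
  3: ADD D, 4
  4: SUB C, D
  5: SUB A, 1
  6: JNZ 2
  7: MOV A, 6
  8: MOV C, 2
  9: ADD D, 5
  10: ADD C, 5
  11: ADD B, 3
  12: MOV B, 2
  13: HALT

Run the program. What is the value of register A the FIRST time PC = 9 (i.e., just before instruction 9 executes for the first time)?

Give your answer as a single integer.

Step 1: PC=0 exec 'MOV A, 2'. After: A=2 B=0 C=0 D=0 ZF=0 PC=1
Step 2: PC=1 exec 'MOV B, 0'. After: A=2 B=0 C=0 D=0 ZF=0 PC=2
Step 3: PC=2 exec 'ADD C, C'. After: A=2 B=0 C=0 D=0 ZF=1 PC=3
Step 4: PC=3 exec 'ADD D, 4'. After: A=2 B=0 C=0 D=4 ZF=0 PC=4
Step 5: PC=4 exec 'SUB C, D'. After: A=2 B=0 C=-4 D=4 ZF=0 PC=5
Step 6: PC=5 exec 'SUB A, 1'. After: A=1 B=0 C=-4 D=4 ZF=0 PC=6
Step 7: PC=6 exec 'JNZ 2'. After: A=1 B=0 C=-4 D=4 ZF=0 PC=2
Step 8: PC=2 exec 'ADD C, C'. After: A=1 B=0 C=-8 D=4 ZF=0 PC=3
Step 9: PC=3 exec 'ADD D, 4'. After: A=1 B=0 C=-8 D=8 ZF=0 PC=4
Step 10: PC=4 exec 'SUB C, D'. After: A=1 B=0 C=-16 D=8 ZF=0 PC=5
Step 11: PC=5 exec 'SUB A, 1'. After: A=0 B=0 C=-16 D=8 ZF=1 PC=6
Step 12: PC=6 exec 'JNZ 2'. After: A=0 B=0 C=-16 D=8 ZF=1 PC=7
Step 13: PC=7 exec 'MOV A, 6'. After: A=6 B=0 C=-16 D=8 ZF=1 PC=8
Step 14: PC=8 exec 'MOV C, 2'. After: A=6 B=0 C=2 D=8 ZF=1 PC=9
First time PC=9: A=6

6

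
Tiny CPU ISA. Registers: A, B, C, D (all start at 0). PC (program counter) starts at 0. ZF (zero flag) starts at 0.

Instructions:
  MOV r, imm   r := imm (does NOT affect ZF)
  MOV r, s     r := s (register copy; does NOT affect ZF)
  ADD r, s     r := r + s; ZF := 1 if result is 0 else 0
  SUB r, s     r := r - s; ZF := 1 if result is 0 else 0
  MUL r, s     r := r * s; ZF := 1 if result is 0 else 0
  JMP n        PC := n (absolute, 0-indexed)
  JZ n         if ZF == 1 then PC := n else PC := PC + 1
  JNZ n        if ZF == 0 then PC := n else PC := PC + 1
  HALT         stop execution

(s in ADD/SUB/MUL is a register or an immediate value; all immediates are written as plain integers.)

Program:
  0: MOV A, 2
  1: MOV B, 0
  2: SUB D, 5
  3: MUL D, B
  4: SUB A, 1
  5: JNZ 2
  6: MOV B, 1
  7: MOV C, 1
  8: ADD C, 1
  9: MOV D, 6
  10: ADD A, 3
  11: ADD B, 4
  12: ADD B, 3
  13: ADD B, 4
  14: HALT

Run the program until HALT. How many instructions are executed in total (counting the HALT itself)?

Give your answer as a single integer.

Step 1: PC=0 exec 'MOV A, 2'. After: A=2 B=0 C=0 D=0 ZF=0 PC=1
Step 2: PC=1 exec 'MOV B, 0'. After: A=2 B=0 C=0 D=0 ZF=0 PC=2
Step 3: PC=2 exec 'SUB D, 5'. After: A=2 B=0 C=0 D=-5 ZF=0 PC=3
Step 4: PC=3 exec 'MUL D, B'. After: A=2 B=0 C=0 D=0 ZF=1 PC=4
Step 5: PC=4 exec 'SUB A, 1'. After: A=1 B=0 C=0 D=0 ZF=0 PC=5
Step 6: PC=5 exec 'JNZ 2'. After: A=1 B=0 C=0 D=0 ZF=0 PC=2
Step 7: PC=2 exec 'SUB D, 5'. After: A=1 B=0 C=0 D=-5 ZF=0 PC=3
Step 8: PC=3 exec 'MUL D, B'. After: A=1 B=0 C=0 D=0 ZF=1 PC=4
Step 9: PC=4 exec 'SUB A, 1'. After: A=0 B=0 C=0 D=0 ZF=1 PC=5
Step 10: PC=5 exec 'JNZ 2'. After: A=0 B=0 C=0 D=0 ZF=1 PC=6
Step 11: PC=6 exec 'MOV B, 1'. After: A=0 B=1 C=0 D=0 ZF=1 PC=7
Step 12: PC=7 exec 'MOV C, 1'. After: A=0 B=1 C=1 D=0 ZF=1 PC=8
Step 13: PC=8 exec 'ADD C, 1'. After: A=0 B=1 C=2 D=0 ZF=0 PC=9
Step 14: PC=9 exec 'MOV D, 6'. After: A=0 B=1 C=2 D=6 ZF=0 PC=10
Step 15: PC=10 exec 'ADD A, 3'. After: A=3 B=1 C=2 D=6 ZF=0 PC=11
Step 16: PC=11 exec 'ADD B, 4'. After: A=3 B=5 C=2 D=6 ZF=0 PC=12
Step 17: PC=12 exec 'ADD B, 3'. After: A=3 B=8 C=2 D=6 ZF=0 PC=13
Step 18: PC=13 exec 'ADD B, 4'. After: A=3 B=12 C=2 D=6 ZF=0 PC=14
Step 19: PC=14 exec 'HALT'. After: A=3 B=12 C=2 D=6 ZF=0 PC=14 HALTED
Total instructions executed: 19

Answer: 19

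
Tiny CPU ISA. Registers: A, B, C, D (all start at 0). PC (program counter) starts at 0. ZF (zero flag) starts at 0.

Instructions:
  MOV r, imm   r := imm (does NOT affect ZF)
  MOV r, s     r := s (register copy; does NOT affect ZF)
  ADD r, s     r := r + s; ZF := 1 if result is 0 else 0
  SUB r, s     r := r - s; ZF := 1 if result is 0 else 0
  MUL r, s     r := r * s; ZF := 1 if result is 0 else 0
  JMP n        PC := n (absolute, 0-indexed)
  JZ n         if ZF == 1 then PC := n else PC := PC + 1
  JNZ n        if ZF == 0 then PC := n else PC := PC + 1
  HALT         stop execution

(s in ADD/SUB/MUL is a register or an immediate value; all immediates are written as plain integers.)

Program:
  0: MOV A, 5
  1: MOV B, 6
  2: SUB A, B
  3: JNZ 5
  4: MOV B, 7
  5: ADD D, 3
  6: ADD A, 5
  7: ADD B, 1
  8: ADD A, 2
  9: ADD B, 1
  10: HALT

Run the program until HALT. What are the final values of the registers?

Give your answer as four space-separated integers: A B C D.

Step 1: PC=0 exec 'MOV A, 5'. After: A=5 B=0 C=0 D=0 ZF=0 PC=1
Step 2: PC=1 exec 'MOV B, 6'. After: A=5 B=6 C=0 D=0 ZF=0 PC=2
Step 3: PC=2 exec 'SUB A, B'. After: A=-1 B=6 C=0 D=0 ZF=0 PC=3
Step 4: PC=3 exec 'JNZ 5'. After: A=-1 B=6 C=0 D=0 ZF=0 PC=5
Step 5: PC=5 exec 'ADD D, 3'. After: A=-1 B=6 C=0 D=3 ZF=0 PC=6
Step 6: PC=6 exec 'ADD A, 5'. After: A=4 B=6 C=0 D=3 ZF=0 PC=7
Step 7: PC=7 exec 'ADD B, 1'. After: A=4 B=7 C=0 D=3 ZF=0 PC=8
Step 8: PC=8 exec 'ADD A, 2'. After: A=6 B=7 C=0 D=3 ZF=0 PC=9
Step 9: PC=9 exec 'ADD B, 1'. After: A=6 B=8 C=0 D=3 ZF=0 PC=10
Step 10: PC=10 exec 'HALT'. After: A=6 B=8 C=0 D=3 ZF=0 PC=10 HALTED

Answer: 6 8 0 3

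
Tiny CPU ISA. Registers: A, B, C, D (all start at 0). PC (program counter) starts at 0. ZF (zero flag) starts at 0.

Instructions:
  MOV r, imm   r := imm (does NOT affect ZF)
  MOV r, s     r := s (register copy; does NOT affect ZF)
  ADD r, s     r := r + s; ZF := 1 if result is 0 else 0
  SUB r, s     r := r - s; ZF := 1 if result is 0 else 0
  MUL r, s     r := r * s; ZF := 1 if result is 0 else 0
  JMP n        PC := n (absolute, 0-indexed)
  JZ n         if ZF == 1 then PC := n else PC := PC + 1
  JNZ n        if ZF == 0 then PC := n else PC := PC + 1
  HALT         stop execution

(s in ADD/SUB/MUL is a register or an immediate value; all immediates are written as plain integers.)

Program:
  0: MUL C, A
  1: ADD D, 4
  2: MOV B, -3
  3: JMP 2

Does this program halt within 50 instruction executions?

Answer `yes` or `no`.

Answer: no

Derivation:
Step 1: PC=0 exec 'MUL C, A'. After: A=0 B=0 C=0 D=0 ZF=1 PC=1
Step 2: PC=1 exec 'ADD D, 4'. After: A=0 B=0 C=0 D=4 ZF=0 PC=2
Step 3: PC=2 exec 'MOV B, -3'. After: A=0 B=-3 C=0 D=4 ZF=0 PC=3
Step 4: PC=3 exec 'JMP 2'. After: A=0 B=-3 C=0 D=4 ZF=0 PC=2
Step 5: PC=2 exec 'MOV B, -3'. After: A=0 B=-3 C=0 D=4 ZF=0 PC=3
State after step 5 equals state after step 3: the program is in a cycle of length 2 and will never halt.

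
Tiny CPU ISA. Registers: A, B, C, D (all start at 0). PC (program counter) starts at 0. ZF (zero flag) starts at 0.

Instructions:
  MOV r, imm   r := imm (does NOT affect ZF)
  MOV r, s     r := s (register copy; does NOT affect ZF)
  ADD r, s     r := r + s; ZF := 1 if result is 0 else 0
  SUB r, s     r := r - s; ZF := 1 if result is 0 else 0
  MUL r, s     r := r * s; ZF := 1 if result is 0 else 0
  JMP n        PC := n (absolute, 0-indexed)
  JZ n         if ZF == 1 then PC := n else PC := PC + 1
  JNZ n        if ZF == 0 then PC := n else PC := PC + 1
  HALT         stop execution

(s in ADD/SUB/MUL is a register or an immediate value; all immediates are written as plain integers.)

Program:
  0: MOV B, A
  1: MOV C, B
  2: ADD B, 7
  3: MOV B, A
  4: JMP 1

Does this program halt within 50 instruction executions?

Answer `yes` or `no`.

Answer: no

Derivation:
Step 1: PC=0 exec 'MOV B, A'. After: A=0 B=0 C=0 D=0 ZF=0 PC=1
Step 2: PC=1 exec 'MOV C, B'. After: A=0 B=0 C=0 D=0 ZF=0 PC=2
Step 3: PC=2 exec 'ADD B, 7'. After: A=0 B=7 C=0 D=0 ZF=0 PC=3
Step 4: PC=3 exec 'MOV B, A'. After: A=0 B=0 C=0 D=0 ZF=0 PC=4
Step 5: PC=4 exec 'JMP 1'. After: A=0 B=0 C=0 D=0 ZF=0 PC=1
State after step 5 equals state after step 1: the program is in a cycle of length 4 and will never halt.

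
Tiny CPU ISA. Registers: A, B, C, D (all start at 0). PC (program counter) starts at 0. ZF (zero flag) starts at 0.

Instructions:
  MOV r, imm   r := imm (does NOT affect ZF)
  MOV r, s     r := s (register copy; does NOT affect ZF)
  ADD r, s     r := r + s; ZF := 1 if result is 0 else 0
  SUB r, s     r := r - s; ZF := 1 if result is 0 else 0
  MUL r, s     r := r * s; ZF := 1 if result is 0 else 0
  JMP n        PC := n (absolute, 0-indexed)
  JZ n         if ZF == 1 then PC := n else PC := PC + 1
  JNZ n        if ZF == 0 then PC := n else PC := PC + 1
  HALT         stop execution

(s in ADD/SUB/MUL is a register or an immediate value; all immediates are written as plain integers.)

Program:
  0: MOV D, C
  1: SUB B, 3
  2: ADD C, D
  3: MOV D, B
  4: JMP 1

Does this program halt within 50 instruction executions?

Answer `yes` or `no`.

Step 1: PC=0 exec 'MOV D, C'. After: A=0 B=0 C=0 D=0 ZF=0 PC=1
Step 2: PC=1 exec 'SUB B, 3'. After: A=0 B=-3 C=0 D=0 ZF=0 PC=2
Step 3: PC=2 exec 'ADD C, D'. After: A=0 B=-3 C=0 D=0 ZF=1 PC=3
Step 4: PC=3 exec 'MOV D, B'. After: A=0 B=-3 C=0 D=-3 ZF=1 PC=4
Step 5: PC=4 exec 'JMP 1'. After: A=0 B=-3 C=0 D=-3 ZF=1 PC=1
Step 6: PC=1 exec 'SUB B, 3'. After: A=0 B=-6 C=0 D=-3 ZF=0 PC=2
Step 7: PC=2 exec 'ADD C, D'. After: A=0 B=-6 C=-3 D=-3 ZF=0 PC=3
Step 8: PC=3 exec 'MOV D, B'. After: A=0 B=-6 C=-3 D=-6 ZF=0 PC=4
Step 9: PC=4 exec 'JMP 1'. After: A=0 B=-6 C=-3 D=-6 ZF=0 PC=1
Step 10: PC=1 exec 'SUB B, 3'. After: A=0 B=-9 C=-3 D=-6 ZF=0 PC=2
Step 11: PC=2 exec 'ADD C, D'. After: A=0 B=-9 C=-9 D=-6 ZF=0 PC=3
Step 12: PC=3 exec 'MOV D, B'. After: A=0 B=-9 C=-9 D=-9 ZF=0 PC=4
Step 13: PC=4 exec 'JMP 1'. After: A=0 B=-9 C=-9 D=-9 ZF=0 PC=1
Step 14: PC=1 exec 'SUB B, 3'. After: A=0 B=-12 C=-9 D=-9 ZF=0 PC=2
Step 15: PC=2 exec 'ADD C, D'. After: A=0 B=-12 C=-18 D=-9 ZF=0 PC=3
After 50 steps: not halted. PC revisits the same instructions with no path to HALT; will never halt.

Answer: no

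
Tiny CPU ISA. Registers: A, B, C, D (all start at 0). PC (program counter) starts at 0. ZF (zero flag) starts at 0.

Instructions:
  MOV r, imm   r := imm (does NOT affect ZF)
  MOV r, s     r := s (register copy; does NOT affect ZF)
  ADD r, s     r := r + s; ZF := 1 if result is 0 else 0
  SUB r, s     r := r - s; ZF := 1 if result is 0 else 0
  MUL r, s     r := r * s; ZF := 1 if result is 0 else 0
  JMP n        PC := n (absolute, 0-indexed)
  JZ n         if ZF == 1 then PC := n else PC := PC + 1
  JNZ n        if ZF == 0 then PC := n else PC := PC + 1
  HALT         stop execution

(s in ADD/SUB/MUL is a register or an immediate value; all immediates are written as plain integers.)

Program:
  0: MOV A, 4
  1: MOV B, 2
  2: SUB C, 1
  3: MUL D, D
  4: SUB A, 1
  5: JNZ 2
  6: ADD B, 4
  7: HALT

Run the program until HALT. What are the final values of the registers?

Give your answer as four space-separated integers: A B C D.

Step 1: PC=0 exec 'MOV A, 4'. After: A=4 B=0 C=0 D=0 ZF=0 PC=1
Step 2: PC=1 exec 'MOV B, 2'. After: A=4 B=2 C=0 D=0 ZF=0 PC=2
Step 3: PC=2 exec 'SUB C, 1'. After: A=4 B=2 C=-1 D=0 ZF=0 PC=3
Step 4: PC=3 exec 'MUL D, D'. After: A=4 B=2 C=-1 D=0 ZF=1 PC=4
Step 5: PC=4 exec 'SUB A, 1'. After: A=3 B=2 C=-1 D=0 ZF=0 PC=5
Step 6: PC=5 exec 'JNZ 2'. After: A=3 B=2 C=-1 D=0 ZF=0 PC=2
Step 7: PC=2 exec 'SUB C, 1'. After: A=3 B=2 C=-2 D=0 ZF=0 PC=3
Step 8: PC=3 exec 'MUL D, D'. After: A=3 B=2 C=-2 D=0 ZF=1 PC=4
Step 9: PC=4 exec 'SUB A, 1'. After: A=2 B=2 C=-2 D=0 ZF=0 PC=5
Step 10: PC=5 exec 'JNZ 2'. After: A=2 B=2 C=-2 D=0 ZF=0 PC=2
Step 11: PC=2 exec 'SUB C, 1'. After: A=2 B=2 C=-3 D=0 ZF=0 PC=3
Step 12: PC=3 exec 'MUL D, D'. After: A=2 B=2 C=-3 D=0 ZF=1 PC=4
Step 13: PC=4 exec 'SUB A, 1'. After: A=1 B=2 C=-3 D=0 ZF=0 PC=5
Step 14: PC=5 exec 'JNZ 2'. After: A=1 B=2 C=-3 D=0 ZF=0 PC=2
Step 15: PC=2 exec 'SUB C, 1'. After: A=1 B=2 C=-4 D=0 ZF=0 PC=3
Step 16: PC=3 exec 'MUL D, D'. After: A=1 B=2 C=-4 D=0 ZF=1 PC=4
Step 17: PC=4 exec 'SUB A, 1'. After: A=0 B=2 C=-4 D=0 ZF=1 PC=5
Step 18: PC=5 exec 'JNZ 2'. After: A=0 B=2 C=-4 D=0 ZF=1 PC=6
Step 19: PC=6 exec 'ADD B, 4'. After: A=0 B=6 C=-4 D=0 ZF=0 PC=7
Step 20: PC=7 exec 'HALT'. After: A=0 B=6 C=-4 D=0 ZF=0 PC=7 HALTED

Answer: 0 6 -4 0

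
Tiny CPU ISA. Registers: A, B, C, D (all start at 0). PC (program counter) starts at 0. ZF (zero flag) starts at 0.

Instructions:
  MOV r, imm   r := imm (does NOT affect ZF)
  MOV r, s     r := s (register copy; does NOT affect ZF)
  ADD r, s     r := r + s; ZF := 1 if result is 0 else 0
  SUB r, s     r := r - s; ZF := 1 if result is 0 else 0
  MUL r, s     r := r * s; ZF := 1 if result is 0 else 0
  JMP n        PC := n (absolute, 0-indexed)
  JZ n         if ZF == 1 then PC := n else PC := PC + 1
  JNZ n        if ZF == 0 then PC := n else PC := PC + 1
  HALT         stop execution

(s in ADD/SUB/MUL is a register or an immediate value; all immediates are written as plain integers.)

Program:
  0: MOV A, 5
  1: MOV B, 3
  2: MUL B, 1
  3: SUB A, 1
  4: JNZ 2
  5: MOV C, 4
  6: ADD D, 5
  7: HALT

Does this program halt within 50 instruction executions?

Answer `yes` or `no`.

Step 1: PC=0 exec 'MOV A, 5'. After: A=5 B=0 C=0 D=0 ZF=0 PC=1
Step 2: PC=1 exec 'MOV B, 3'. After: A=5 B=3 C=0 D=0 ZF=0 PC=2
Step 3: PC=2 exec 'MUL B, 1'. After: A=5 B=3 C=0 D=0 ZF=0 PC=3
Step 4: PC=3 exec 'SUB A, 1'. After: A=4 B=3 C=0 D=0 ZF=0 PC=4
Step 5: PC=4 exec 'JNZ 2'. After: A=4 B=3 C=0 D=0 ZF=0 PC=2
Step 6: PC=2 exec 'MUL B, 1'. After: A=4 B=3 C=0 D=0 ZF=0 PC=3
Step 7: PC=3 exec 'SUB A, 1'. After: A=3 B=3 C=0 D=0 ZF=0 PC=4
Step 8: PC=4 exec 'JNZ 2'. After: A=3 B=3 C=0 D=0 ZF=0 PC=2
Step 9: PC=2 exec 'MUL B, 1'. After: A=3 B=3 C=0 D=0 ZF=0 PC=3
Step 10: PC=3 exec 'SUB A, 1'. After: A=2 B=3 C=0 D=0 ZF=0 PC=4
Step 11: PC=4 exec 'JNZ 2'. After: A=2 B=3 C=0 D=0 ZF=0 PC=2
Step 12: PC=2 exec 'MUL B, 1'. After: A=2 B=3 C=0 D=0 ZF=0 PC=3
Step 13: PC=3 exec 'SUB A, 1'. After: A=1 B=3 C=0 D=0 ZF=0 PC=4
Step 14: PC=4 exec 'JNZ 2'. After: A=1 B=3 C=0 D=0 ZF=0 PC=2
Step 15: PC=2 exec 'MUL B, 1'. After: A=1 B=3 C=0 D=0 ZF=0 PC=3
Step 16: PC=3 exec 'SUB A, 1'. After: A=0 B=3 C=0 D=0 ZF=1 PC=4
Step 17: PC=4 exec 'JNZ 2'. After: A=0 B=3 C=0 D=0 ZF=1 PC=5
Step 18: PC=5 exec 'MOV C, 4'. After: A=0 B=3 C=4 D=0 ZF=1 PC=6
Step 19: PC=6 exec 'ADD D, 5'. After: A=0 B=3 C=4 D=5 ZF=0 PC=7
Step 20: PC=7 exec 'HALT'. After: A=0 B=3 C=4 D=5 ZF=0 PC=7 HALTED

Answer: yes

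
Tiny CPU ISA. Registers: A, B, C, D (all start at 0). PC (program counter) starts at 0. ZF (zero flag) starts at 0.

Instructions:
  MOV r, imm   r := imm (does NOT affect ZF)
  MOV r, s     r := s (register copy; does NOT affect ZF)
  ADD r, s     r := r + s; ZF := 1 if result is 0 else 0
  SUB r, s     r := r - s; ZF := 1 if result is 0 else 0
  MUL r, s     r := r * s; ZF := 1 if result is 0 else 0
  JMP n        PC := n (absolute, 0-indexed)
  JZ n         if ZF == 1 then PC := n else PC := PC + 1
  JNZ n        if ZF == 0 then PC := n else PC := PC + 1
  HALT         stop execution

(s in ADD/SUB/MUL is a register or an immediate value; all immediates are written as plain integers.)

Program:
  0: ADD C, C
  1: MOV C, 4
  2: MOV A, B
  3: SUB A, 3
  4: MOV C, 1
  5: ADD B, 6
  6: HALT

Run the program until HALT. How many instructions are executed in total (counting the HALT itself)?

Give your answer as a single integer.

Answer: 7

Derivation:
Step 1: PC=0 exec 'ADD C, C'. After: A=0 B=0 C=0 D=0 ZF=1 PC=1
Step 2: PC=1 exec 'MOV C, 4'. After: A=0 B=0 C=4 D=0 ZF=1 PC=2
Step 3: PC=2 exec 'MOV A, B'. After: A=0 B=0 C=4 D=0 ZF=1 PC=3
Step 4: PC=3 exec 'SUB A, 3'. After: A=-3 B=0 C=4 D=0 ZF=0 PC=4
Step 5: PC=4 exec 'MOV C, 1'. After: A=-3 B=0 C=1 D=0 ZF=0 PC=5
Step 6: PC=5 exec 'ADD B, 6'. After: A=-3 B=6 C=1 D=0 ZF=0 PC=6
Step 7: PC=6 exec 'HALT'. After: A=-3 B=6 C=1 D=0 ZF=0 PC=6 HALTED
Total instructions executed: 7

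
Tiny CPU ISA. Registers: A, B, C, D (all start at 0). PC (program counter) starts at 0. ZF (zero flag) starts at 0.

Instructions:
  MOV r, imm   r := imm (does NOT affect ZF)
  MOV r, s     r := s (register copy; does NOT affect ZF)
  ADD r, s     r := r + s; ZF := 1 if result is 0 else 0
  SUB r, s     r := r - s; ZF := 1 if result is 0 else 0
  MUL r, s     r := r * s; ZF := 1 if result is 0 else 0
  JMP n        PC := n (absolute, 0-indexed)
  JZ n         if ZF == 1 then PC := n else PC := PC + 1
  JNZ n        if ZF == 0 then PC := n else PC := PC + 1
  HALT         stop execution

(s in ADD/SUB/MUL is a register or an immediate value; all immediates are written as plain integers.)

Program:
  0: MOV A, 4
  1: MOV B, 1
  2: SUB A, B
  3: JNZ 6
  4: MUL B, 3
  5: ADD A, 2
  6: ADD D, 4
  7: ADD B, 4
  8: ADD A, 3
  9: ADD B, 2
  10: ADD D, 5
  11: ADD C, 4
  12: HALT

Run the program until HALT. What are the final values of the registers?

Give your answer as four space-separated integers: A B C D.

Answer: 6 7 4 9

Derivation:
Step 1: PC=0 exec 'MOV A, 4'. After: A=4 B=0 C=0 D=0 ZF=0 PC=1
Step 2: PC=1 exec 'MOV B, 1'. After: A=4 B=1 C=0 D=0 ZF=0 PC=2
Step 3: PC=2 exec 'SUB A, B'. After: A=3 B=1 C=0 D=0 ZF=0 PC=3
Step 4: PC=3 exec 'JNZ 6'. After: A=3 B=1 C=0 D=0 ZF=0 PC=6
Step 5: PC=6 exec 'ADD D, 4'. After: A=3 B=1 C=0 D=4 ZF=0 PC=7
Step 6: PC=7 exec 'ADD B, 4'. After: A=3 B=5 C=0 D=4 ZF=0 PC=8
Step 7: PC=8 exec 'ADD A, 3'. After: A=6 B=5 C=0 D=4 ZF=0 PC=9
Step 8: PC=9 exec 'ADD B, 2'. After: A=6 B=7 C=0 D=4 ZF=0 PC=10
Step 9: PC=10 exec 'ADD D, 5'. After: A=6 B=7 C=0 D=9 ZF=0 PC=11
Step 10: PC=11 exec 'ADD C, 4'. After: A=6 B=7 C=4 D=9 ZF=0 PC=12
Step 11: PC=12 exec 'HALT'. After: A=6 B=7 C=4 D=9 ZF=0 PC=12 HALTED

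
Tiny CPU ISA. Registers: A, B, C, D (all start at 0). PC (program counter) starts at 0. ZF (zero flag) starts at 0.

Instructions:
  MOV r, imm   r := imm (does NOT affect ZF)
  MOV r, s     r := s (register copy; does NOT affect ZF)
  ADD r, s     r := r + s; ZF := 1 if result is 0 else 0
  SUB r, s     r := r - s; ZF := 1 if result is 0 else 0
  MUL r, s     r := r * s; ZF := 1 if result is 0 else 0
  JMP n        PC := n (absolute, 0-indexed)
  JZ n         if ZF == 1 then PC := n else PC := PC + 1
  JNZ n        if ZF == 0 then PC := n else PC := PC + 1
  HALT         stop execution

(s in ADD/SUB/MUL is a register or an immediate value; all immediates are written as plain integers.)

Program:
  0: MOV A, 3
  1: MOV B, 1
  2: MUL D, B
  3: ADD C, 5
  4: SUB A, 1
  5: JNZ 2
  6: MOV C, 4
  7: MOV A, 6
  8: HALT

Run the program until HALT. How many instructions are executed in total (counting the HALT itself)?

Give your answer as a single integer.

Step 1: PC=0 exec 'MOV A, 3'. After: A=3 B=0 C=0 D=0 ZF=0 PC=1
Step 2: PC=1 exec 'MOV B, 1'. After: A=3 B=1 C=0 D=0 ZF=0 PC=2
Step 3: PC=2 exec 'MUL D, B'. After: A=3 B=1 C=0 D=0 ZF=1 PC=3
Step 4: PC=3 exec 'ADD C, 5'. After: A=3 B=1 C=5 D=0 ZF=0 PC=4
Step 5: PC=4 exec 'SUB A, 1'. After: A=2 B=1 C=5 D=0 ZF=0 PC=5
Step 6: PC=5 exec 'JNZ 2'. After: A=2 B=1 C=5 D=0 ZF=0 PC=2
Step 7: PC=2 exec 'MUL D, B'. After: A=2 B=1 C=5 D=0 ZF=1 PC=3
Step 8: PC=3 exec 'ADD C, 5'. After: A=2 B=1 C=10 D=0 ZF=0 PC=4
Step 9: PC=4 exec 'SUB A, 1'. After: A=1 B=1 C=10 D=0 ZF=0 PC=5
Step 10: PC=5 exec 'JNZ 2'. After: A=1 B=1 C=10 D=0 ZF=0 PC=2
Step 11: PC=2 exec 'MUL D, B'. After: A=1 B=1 C=10 D=0 ZF=1 PC=3
Step 12: PC=3 exec 'ADD C, 5'. After: A=1 B=1 C=15 D=0 ZF=0 PC=4
Step 13: PC=4 exec 'SUB A, 1'. After: A=0 B=1 C=15 D=0 ZF=1 PC=5
Step 14: PC=5 exec 'JNZ 2'. After: A=0 B=1 C=15 D=0 ZF=1 PC=6
Step 15: PC=6 exec 'MOV C, 4'. After: A=0 B=1 C=4 D=0 ZF=1 PC=7
Step 16: PC=7 exec 'MOV A, 6'. After: A=6 B=1 C=4 D=0 ZF=1 PC=8
Step 17: PC=8 exec 'HALT'. After: A=6 B=1 C=4 D=0 ZF=1 PC=8 HALTED
Total instructions executed: 17

Answer: 17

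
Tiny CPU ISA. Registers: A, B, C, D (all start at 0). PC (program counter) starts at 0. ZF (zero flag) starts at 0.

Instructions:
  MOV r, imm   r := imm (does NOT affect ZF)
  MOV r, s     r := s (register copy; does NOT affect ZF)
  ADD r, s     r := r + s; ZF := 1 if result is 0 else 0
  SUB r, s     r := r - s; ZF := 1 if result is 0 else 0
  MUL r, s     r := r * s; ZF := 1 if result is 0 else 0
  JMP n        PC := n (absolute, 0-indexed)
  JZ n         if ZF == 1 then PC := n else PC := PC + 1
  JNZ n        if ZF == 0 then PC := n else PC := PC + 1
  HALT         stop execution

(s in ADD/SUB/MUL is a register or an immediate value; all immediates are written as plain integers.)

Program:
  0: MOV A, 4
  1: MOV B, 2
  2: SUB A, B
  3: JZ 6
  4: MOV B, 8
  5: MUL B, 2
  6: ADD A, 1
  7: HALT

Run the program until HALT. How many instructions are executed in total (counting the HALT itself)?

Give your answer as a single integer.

Step 1: PC=0 exec 'MOV A, 4'. After: A=4 B=0 C=0 D=0 ZF=0 PC=1
Step 2: PC=1 exec 'MOV B, 2'. After: A=4 B=2 C=0 D=0 ZF=0 PC=2
Step 3: PC=2 exec 'SUB A, B'. After: A=2 B=2 C=0 D=0 ZF=0 PC=3
Step 4: PC=3 exec 'JZ 6'. After: A=2 B=2 C=0 D=0 ZF=0 PC=4
Step 5: PC=4 exec 'MOV B, 8'. After: A=2 B=8 C=0 D=0 ZF=0 PC=5
Step 6: PC=5 exec 'MUL B, 2'. After: A=2 B=16 C=0 D=0 ZF=0 PC=6
Step 7: PC=6 exec 'ADD A, 1'. After: A=3 B=16 C=0 D=0 ZF=0 PC=7
Step 8: PC=7 exec 'HALT'. After: A=3 B=16 C=0 D=0 ZF=0 PC=7 HALTED
Total instructions executed: 8

Answer: 8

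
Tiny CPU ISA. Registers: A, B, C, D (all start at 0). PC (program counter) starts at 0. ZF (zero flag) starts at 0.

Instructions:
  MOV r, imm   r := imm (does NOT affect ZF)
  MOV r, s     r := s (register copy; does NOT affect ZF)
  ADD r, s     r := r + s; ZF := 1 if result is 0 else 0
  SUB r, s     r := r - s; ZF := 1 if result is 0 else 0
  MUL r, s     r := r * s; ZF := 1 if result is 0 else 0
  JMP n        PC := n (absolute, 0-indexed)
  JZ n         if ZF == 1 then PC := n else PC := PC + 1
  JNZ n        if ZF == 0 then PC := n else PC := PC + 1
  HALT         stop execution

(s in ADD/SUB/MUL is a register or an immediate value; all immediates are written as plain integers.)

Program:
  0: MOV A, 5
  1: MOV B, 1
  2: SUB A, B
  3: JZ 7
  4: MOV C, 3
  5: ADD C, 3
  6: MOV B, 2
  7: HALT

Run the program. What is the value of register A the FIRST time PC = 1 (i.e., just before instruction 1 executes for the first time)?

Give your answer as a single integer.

Step 1: PC=0 exec 'MOV A, 5'. After: A=5 B=0 C=0 D=0 ZF=0 PC=1
First time PC=1: A=5

5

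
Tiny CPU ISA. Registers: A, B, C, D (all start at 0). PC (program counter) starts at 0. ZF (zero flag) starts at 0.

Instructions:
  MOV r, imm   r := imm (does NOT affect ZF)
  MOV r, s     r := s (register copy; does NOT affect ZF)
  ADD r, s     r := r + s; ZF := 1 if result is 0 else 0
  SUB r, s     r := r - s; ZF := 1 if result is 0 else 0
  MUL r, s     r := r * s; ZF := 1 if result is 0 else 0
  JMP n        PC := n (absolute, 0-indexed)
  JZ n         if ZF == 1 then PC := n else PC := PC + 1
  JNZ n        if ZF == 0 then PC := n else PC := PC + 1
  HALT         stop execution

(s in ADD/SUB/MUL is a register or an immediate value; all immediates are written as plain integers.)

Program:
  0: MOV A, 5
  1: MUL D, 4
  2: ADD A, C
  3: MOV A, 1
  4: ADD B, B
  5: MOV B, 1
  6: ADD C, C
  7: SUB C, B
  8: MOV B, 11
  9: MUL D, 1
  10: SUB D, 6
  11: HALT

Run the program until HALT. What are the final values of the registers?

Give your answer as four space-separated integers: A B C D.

Answer: 1 11 -1 -6

Derivation:
Step 1: PC=0 exec 'MOV A, 5'. After: A=5 B=0 C=0 D=0 ZF=0 PC=1
Step 2: PC=1 exec 'MUL D, 4'. After: A=5 B=0 C=0 D=0 ZF=1 PC=2
Step 3: PC=2 exec 'ADD A, C'. After: A=5 B=0 C=0 D=0 ZF=0 PC=3
Step 4: PC=3 exec 'MOV A, 1'. After: A=1 B=0 C=0 D=0 ZF=0 PC=4
Step 5: PC=4 exec 'ADD B, B'. After: A=1 B=0 C=0 D=0 ZF=1 PC=5
Step 6: PC=5 exec 'MOV B, 1'. After: A=1 B=1 C=0 D=0 ZF=1 PC=6
Step 7: PC=6 exec 'ADD C, C'. After: A=1 B=1 C=0 D=0 ZF=1 PC=7
Step 8: PC=7 exec 'SUB C, B'. After: A=1 B=1 C=-1 D=0 ZF=0 PC=8
Step 9: PC=8 exec 'MOV B, 11'. After: A=1 B=11 C=-1 D=0 ZF=0 PC=9
Step 10: PC=9 exec 'MUL D, 1'. After: A=1 B=11 C=-1 D=0 ZF=1 PC=10
Step 11: PC=10 exec 'SUB D, 6'. After: A=1 B=11 C=-1 D=-6 ZF=0 PC=11
Step 12: PC=11 exec 'HALT'. After: A=1 B=11 C=-1 D=-6 ZF=0 PC=11 HALTED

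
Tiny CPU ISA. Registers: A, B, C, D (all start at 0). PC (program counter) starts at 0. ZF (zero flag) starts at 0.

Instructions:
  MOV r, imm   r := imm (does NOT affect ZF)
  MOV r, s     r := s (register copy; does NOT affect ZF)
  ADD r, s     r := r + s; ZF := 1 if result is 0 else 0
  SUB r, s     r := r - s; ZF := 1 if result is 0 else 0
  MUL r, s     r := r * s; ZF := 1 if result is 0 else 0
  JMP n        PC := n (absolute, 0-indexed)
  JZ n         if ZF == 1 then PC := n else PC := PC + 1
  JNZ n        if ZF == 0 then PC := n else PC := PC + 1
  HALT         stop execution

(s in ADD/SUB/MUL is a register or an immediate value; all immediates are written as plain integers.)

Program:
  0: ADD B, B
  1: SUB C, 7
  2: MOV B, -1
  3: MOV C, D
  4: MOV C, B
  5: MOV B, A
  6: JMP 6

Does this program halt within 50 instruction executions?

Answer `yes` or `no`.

Answer: no

Derivation:
Step 1: PC=0 exec 'ADD B, B'. After: A=0 B=0 C=0 D=0 ZF=1 PC=1
Step 2: PC=1 exec 'SUB C, 7'. After: A=0 B=0 C=-7 D=0 ZF=0 PC=2
Step 3: PC=2 exec 'MOV B, -1'. After: A=0 B=-1 C=-7 D=0 ZF=0 PC=3
Step 4: PC=3 exec 'MOV C, D'. After: A=0 B=-1 C=0 D=0 ZF=0 PC=4
Step 5: PC=4 exec 'MOV C, B'. After: A=0 B=-1 C=-1 D=0 ZF=0 PC=5
Step 6: PC=5 exec 'MOV B, A'. After: A=0 B=0 C=-1 D=0 ZF=0 PC=6
Step 7: PC=6 exec 'JMP 6'. After: A=0 B=0 C=-1 D=0 ZF=0 PC=6
State after step 7 equals state after step 6: the program is in a cycle of length 1 and will never halt.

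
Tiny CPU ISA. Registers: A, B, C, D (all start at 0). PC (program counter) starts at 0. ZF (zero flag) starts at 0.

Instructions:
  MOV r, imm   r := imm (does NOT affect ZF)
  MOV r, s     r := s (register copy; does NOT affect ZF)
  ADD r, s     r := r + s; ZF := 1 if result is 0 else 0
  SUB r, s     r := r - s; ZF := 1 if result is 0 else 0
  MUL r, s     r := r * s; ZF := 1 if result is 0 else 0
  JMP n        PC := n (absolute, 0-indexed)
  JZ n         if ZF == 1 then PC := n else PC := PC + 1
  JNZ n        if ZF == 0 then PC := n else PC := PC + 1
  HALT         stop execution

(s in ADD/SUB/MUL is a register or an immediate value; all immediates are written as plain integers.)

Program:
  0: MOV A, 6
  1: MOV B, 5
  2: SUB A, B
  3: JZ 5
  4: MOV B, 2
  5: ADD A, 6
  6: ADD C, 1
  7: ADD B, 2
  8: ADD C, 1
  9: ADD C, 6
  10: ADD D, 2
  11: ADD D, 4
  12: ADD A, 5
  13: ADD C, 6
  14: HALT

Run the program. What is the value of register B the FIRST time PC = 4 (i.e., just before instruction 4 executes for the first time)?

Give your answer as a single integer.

Step 1: PC=0 exec 'MOV A, 6'. After: A=6 B=0 C=0 D=0 ZF=0 PC=1
Step 2: PC=1 exec 'MOV B, 5'. After: A=6 B=5 C=0 D=0 ZF=0 PC=2
Step 3: PC=2 exec 'SUB A, B'. After: A=1 B=5 C=0 D=0 ZF=0 PC=3
Step 4: PC=3 exec 'JZ 5'. After: A=1 B=5 C=0 D=0 ZF=0 PC=4
First time PC=4: B=5

5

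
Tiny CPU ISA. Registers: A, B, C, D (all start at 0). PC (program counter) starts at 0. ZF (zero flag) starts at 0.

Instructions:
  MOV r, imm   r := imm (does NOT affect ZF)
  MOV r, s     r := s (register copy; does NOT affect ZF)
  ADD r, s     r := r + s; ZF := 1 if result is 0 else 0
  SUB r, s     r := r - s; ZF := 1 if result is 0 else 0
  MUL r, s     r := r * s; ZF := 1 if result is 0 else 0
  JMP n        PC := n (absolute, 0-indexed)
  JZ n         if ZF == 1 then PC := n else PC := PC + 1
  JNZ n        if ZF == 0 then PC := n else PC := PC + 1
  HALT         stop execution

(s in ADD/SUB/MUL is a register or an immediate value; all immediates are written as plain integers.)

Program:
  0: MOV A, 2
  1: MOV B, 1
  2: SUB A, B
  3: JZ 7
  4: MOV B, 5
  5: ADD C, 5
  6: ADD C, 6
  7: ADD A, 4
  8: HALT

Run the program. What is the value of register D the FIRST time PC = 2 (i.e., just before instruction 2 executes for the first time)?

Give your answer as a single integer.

Step 1: PC=0 exec 'MOV A, 2'. After: A=2 B=0 C=0 D=0 ZF=0 PC=1
Step 2: PC=1 exec 'MOV B, 1'. After: A=2 B=1 C=0 D=0 ZF=0 PC=2
First time PC=2: D=0

0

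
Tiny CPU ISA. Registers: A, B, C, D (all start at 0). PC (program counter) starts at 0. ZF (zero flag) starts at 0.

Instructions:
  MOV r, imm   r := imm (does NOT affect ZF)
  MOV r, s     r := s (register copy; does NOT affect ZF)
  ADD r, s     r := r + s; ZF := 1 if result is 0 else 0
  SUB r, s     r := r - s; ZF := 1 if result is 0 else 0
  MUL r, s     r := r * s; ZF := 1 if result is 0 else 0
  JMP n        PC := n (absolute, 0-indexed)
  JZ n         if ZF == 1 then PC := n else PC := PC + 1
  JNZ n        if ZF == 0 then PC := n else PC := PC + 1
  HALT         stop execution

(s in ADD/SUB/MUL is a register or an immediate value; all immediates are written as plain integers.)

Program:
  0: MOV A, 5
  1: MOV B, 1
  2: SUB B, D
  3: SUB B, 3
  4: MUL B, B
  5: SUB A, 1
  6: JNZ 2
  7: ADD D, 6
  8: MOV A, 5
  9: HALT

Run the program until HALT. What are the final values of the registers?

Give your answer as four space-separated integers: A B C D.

Answer: 5 4 0 6

Derivation:
Step 1: PC=0 exec 'MOV A, 5'. After: A=5 B=0 C=0 D=0 ZF=0 PC=1
Step 2: PC=1 exec 'MOV B, 1'. After: A=5 B=1 C=0 D=0 ZF=0 PC=2
Step 3: PC=2 exec 'SUB B, D'. After: A=5 B=1 C=0 D=0 ZF=0 PC=3
Step 4: PC=3 exec 'SUB B, 3'. After: A=5 B=-2 C=0 D=0 ZF=0 PC=4
Step 5: PC=4 exec 'MUL B, B'. After: A=5 B=4 C=0 D=0 ZF=0 PC=5
Step 6: PC=5 exec 'SUB A, 1'. After: A=4 B=4 C=0 D=0 ZF=0 PC=6
Step 7: PC=6 exec 'JNZ 2'. After: A=4 B=4 C=0 D=0 ZF=0 PC=2
Step 8: PC=2 exec 'SUB B, D'. After: A=4 B=4 C=0 D=0 ZF=0 PC=3
Step 9: PC=3 exec 'SUB B, 3'. After: A=4 B=1 C=0 D=0 ZF=0 PC=4
Step 10: PC=4 exec 'MUL B, B'. After: A=4 B=1 C=0 D=0 ZF=0 PC=5
Step 11: PC=5 exec 'SUB A, 1'. After: A=3 B=1 C=0 D=0 ZF=0 PC=6
Step 12: PC=6 exec 'JNZ 2'. After: A=3 B=1 C=0 D=0 ZF=0 PC=2
Step 13: PC=2 exec 'SUB B, D'. After: A=3 B=1 C=0 D=0 ZF=0 PC=3
Step 14: PC=3 exec 'SUB B, 3'. After: A=3 B=-2 C=0 D=0 ZF=0 PC=4
Step 15: PC=4 exec 'MUL B, B'. After: A=3 B=4 C=0 D=0 ZF=0 PC=5
Step 16: PC=5 exec 'SUB A, 1'. After: A=2 B=4 C=0 D=0 ZF=0 PC=6
Step 17: PC=6 exec 'JNZ 2'. After: A=2 B=4 C=0 D=0 ZF=0 PC=2
Step 18: PC=2 exec 'SUB B, D'. After: A=2 B=4 C=0 D=0 ZF=0 PC=3
Step 19: PC=3 exec 'SUB B, 3'. After: A=2 B=1 C=0 D=0 ZF=0 PC=4
Step 20: PC=4 exec 'MUL B, B'. After: A=2 B=1 C=0 D=0 ZF=0 PC=5
Step 21: PC=5 exec 'SUB A, 1'. After: A=1 B=1 C=0 D=0 ZF=0 PC=6
Step 22: PC=6 exec 'JNZ 2'. After: A=1 B=1 C=0 D=0 ZF=0 PC=2
Step 23: PC=2 exec 'SUB B, D'. After: A=1 B=1 C=0 D=0 ZF=0 PC=3
Step 24: PC=3 exec 'SUB B, 3'. After: A=1 B=-2 C=0 D=0 ZF=0 PC=4
Step 25: PC=4 exec 'MUL B, B'. After: A=1 B=4 C=0 D=0 ZF=0 PC=5
Step 26: PC=5 exec 'SUB A, 1'. After: A=0 B=4 C=0 D=0 ZF=1 PC=6
Step 27: PC=6 exec 'JNZ 2'. After: A=0 B=4 C=0 D=0 ZF=1 PC=7
Step 28: PC=7 exec 'ADD D, 6'. After: A=0 B=4 C=0 D=6 ZF=0 PC=8
Step 29: PC=8 exec 'MOV A, 5'. After: A=5 B=4 C=0 D=6 ZF=0 PC=9
Step 30: PC=9 exec 'HALT'. After: A=5 B=4 C=0 D=6 ZF=0 PC=9 HALTED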